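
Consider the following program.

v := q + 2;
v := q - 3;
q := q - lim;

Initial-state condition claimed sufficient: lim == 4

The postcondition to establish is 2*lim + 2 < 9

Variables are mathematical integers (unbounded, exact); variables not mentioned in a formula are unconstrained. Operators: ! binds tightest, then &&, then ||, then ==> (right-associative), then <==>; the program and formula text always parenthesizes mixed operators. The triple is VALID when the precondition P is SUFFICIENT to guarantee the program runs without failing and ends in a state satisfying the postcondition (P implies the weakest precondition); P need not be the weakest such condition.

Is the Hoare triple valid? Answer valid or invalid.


Working backward. After the program, the postcondition 2*lim + 2 < 9 must hold; in canonical form it is 2*lim < 7.
Before q := q - lim: 2*lim < 7
Before v := q - 3: 2*lim < 7
Before v := q + 2: 2*lim < 7
The weakest precondition is 2*lim < 7.
Check whether lim == 4 implies it.
Countermodel: at the initial state lim = 4, the precondition holds but the weakest precondition fails.
Answer: invalid


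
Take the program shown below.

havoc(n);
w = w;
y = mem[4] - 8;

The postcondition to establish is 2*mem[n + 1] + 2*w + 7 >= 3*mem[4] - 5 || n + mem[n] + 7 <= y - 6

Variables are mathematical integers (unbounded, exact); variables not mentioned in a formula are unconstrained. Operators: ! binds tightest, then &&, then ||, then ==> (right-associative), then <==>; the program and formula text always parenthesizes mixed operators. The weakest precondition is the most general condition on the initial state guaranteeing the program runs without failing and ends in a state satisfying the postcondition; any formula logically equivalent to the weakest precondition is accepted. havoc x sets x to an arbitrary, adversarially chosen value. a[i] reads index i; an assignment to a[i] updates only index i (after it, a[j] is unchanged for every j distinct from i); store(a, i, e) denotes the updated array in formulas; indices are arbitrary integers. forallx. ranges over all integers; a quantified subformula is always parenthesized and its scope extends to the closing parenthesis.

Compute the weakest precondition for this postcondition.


Working backward. After the program, the postcondition 2*mem[n + 1] + 2*w + 7 >= 3*mem[4] - 5 || n + mem[n] + 7 <= y - 6 must hold; in canonical form it is 2*mem[n + 1] + 2*w >= 3*mem[4] - 12 || mem[n] + n <= y - 13.
Before y := mem[4] - 8: 2*mem[n + 1] + 2*w >= 3*mem[4] - 12 || mem[n] + n <= mem[4] - 21
Before w := w: 2*mem[n + 1] + 2*w >= 3*mem[4] - 12 || mem[n] + n <= mem[4] - 21
Before havoc n: forall n_1. (2*mem[n_1 + 1] + 2*w >= 3*mem[4] - 12 || mem[n_1] + n_1 <= mem[4] - 21)
Answer: WP = forall n_1. (2*mem[n_1 + 1] + 2*w >= 3*mem[4] - 12 || mem[n_1] + n_1 <= mem[4] - 21)


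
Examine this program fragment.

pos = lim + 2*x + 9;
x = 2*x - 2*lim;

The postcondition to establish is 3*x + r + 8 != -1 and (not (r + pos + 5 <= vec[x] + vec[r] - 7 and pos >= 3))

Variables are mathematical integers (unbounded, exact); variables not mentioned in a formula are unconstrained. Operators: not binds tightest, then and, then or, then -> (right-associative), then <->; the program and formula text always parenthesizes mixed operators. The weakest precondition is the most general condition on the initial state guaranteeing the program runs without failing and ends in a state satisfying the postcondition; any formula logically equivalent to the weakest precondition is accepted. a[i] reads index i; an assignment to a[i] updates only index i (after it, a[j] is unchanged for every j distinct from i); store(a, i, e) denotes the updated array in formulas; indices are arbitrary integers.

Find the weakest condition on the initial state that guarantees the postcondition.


Working backward. After the program, the postcondition 3*x + r + 8 != -1 and (not (r + pos + 5 <= vec[x] + vec[r] - 7 and pos >= 3)) must hold; in canonical form it is r + 3*x != -9 and (not (pos + r <= vec[r] + vec[x] - 12 and pos >= 3)).
Before x := 2*x - 2*lim: r + 6*x != 6*lim - 9 and (not (pos + r <= vec[-2*lim + 2*x] + vec[r] - 12 and pos >= 3))
Before pos := lim + 2*x + 9: r + 6*x != 6*lim - 9 and (not (lim + r + 2*x <= vec[-2*lim + 2*x] + vec[r] - 21 and lim + 2*x >= -6))
Answer: WP = r + 6*x != 6*lim - 9 and (not (lim + r + 2*x <= vec[-2*lim + 2*x] + vec[r] - 21 and lim + 2*x >= -6))


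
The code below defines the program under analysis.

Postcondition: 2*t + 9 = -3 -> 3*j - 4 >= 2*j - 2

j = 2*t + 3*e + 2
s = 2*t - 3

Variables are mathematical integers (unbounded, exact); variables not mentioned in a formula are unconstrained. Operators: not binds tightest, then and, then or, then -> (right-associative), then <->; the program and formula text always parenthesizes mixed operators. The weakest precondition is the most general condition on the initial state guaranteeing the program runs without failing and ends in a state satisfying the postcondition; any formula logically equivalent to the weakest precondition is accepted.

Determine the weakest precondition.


Working backward. After the program, the postcondition 2*t + 9 = -3 -> 3*j - 4 >= 2*j - 2 must hold; in canonical form it is 2*t = -12 -> j >= 2.
Before s := 2*t - 3: 2*t = -12 -> j >= 2
Before j := 2*t + 3*e + 2: 2*t = -12 -> 3*e + 2*t >= 0
Answer: WP = 2*t = -12 -> 3*e + 2*t >= 0


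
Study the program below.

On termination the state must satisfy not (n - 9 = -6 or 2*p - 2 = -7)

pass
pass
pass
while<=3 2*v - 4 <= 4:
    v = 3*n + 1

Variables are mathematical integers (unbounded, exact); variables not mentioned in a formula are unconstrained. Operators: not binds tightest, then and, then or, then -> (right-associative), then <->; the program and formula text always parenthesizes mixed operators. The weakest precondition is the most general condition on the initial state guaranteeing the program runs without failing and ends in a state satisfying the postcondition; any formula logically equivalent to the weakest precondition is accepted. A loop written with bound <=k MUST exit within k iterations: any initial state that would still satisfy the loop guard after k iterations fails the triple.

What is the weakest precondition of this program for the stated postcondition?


Working backward. After the program, the postcondition not (n - 9 = -6 or 2*p - 2 = -7) must hold; in canonical form it is not (n = 3 or 2*p = -5).
Before the loop (bound <=3), unroll the exhaustion recursion (WP_0 = exit-now case; WP_j = one more guarded iteration, up to j = 3):
  WP_0: (not (2*v <= 8)) and (not (n = 3 or 2*p = -5))
  WP_1: (2*v <= 8 -> ((not (6*n <= 6)) and (not (n = 3 or 2*p = -5)))) and ((not (2*v <= 8)) -> (not (n = 3 or 2*p = -5)))
  WP_2: (2*v <= 8 -> ((6*n <= 6 -> ((not (6*n <= 6)) and (not (n = 3 or 2*p = -5)))) and ((not (6*n <= 6)) -> (not (n = 3 or 2*p = -5))))) and ((not (2*v <= 8)) -> (not (n = 3 or 2*p = -5)))
  WP_3: (2*v <= 8 -> ((6*n <= 6 -> ((6*n <= 6 -> ((not (6*n <= 6)) and (not (n = 3 or 2*p = -5)))) and ((not (6*n <= 6)) -> (not (n = 3 or 2*p = -5))))) and ((not (6*n <= 6)) -> (not (n = 3 or 2*p = -5))))) and ((not (2*v <= 8)) -> (not (n = 3 or 2*p = -5)))
So before the loop: (2*v <= 8 -> ((6*n <= 6 -> ((6*n <= 6 -> ((not (6*n <= 6)) and (not (n = 3 or 2*p = -5)))) and ((not (6*n <= 6)) -> (not (n = 3 or 2*p = -5))))) and ((not (6*n <= 6)) -> (not (n = 3 or 2*p = -5))))) and ((not (2*v <= 8)) -> (not (n = 3 or 2*p = -5)))
Before skip: (2*v <= 8 -> ((6*n <= 6 -> ((6*n <= 6 -> ((not (6*n <= 6)) and (not (n = 3 or 2*p = -5)))) and ((not (6*n <= 6)) -> (not (n = 3 or 2*p = -5))))) and ((not (6*n <= 6)) -> (not (n = 3 or 2*p = -5))))) and ((not (2*v <= 8)) -> (not (n = 3 or 2*p = -5)))
Before skip: (2*v <= 8 -> ((6*n <= 6 -> ((6*n <= 6 -> ((not (6*n <= 6)) and (not (n = 3 or 2*p = -5)))) and ((not (6*n <= 6)) -> (not (n = 3 or 2*p = -5))))) and ((not (6*n <= 6)) -> (not (n = 3 or 2*p = -5))))) and ((not (2*v <= 8)) -> (not (n = 3 or 2*p = -5)))
Before skip: (2*v <= 8 -> ((6*n <= 6 -> ((6*n <= 6 -> ((not (6*n <= 6)) and (not (n = 3 or 2*p = -5)))) and ((not (6*n <= 6)) -> (not (n = 3 or 2*p = -5))))) and ((not (6*n <= 6)) -> (not (n = 3 or 2*p = -5))))) and ((not (2*v <= 8)) -> (not (n = 3 or 2*p = -5)))
Answer: WP = (2*v <= 8 -> ((6*n <= 6 -> ((6*n <= 6 -> ((not (6*n <= 6)) and (not (n = 3 or 2*p = -5)))) and ((not (6*n <= 6)) -> (not (n = 3 or 2*p = -5))))) and ((not (6*n <= 6)) -> (not (n = 3 or 2*p = -5))))) and ((not (2*v <= 8)) -> (not (n = 3 or 2*p = -5)))


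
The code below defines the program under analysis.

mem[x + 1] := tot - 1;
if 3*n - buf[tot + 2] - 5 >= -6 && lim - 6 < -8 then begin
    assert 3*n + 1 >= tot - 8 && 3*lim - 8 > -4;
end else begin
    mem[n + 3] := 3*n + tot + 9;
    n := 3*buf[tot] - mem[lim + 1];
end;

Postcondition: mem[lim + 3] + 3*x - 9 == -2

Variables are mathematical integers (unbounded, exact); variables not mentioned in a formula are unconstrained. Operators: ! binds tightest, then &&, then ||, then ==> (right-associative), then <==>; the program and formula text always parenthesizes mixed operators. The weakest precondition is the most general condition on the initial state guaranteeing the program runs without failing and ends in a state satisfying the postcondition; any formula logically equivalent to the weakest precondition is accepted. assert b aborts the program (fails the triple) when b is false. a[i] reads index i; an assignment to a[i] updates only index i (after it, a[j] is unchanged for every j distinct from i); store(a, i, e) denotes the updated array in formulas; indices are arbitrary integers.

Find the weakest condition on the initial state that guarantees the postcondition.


Working backward. After the program, the postcondition mem[lim + 3] + 3*x - 9 == -2 must hold; in canonical form it is mem[lim + 3] + 3*x == 7.
Then branch requires 3*n >= tot - 9 && 3*lim > 4 && mem[lim + 3] + 3*x == 7; else branch requires store(mem, n + 3, 3*n + tot + 9)[lim + 3] + 3*x == 7.
Before the if: ((3*n >= buf[tot + 2] - 1 && lim < -2) ==> (3*n >= tot - 9 && 3*lim > 4 && mem[lim + 3] + 3*x == 7)) && ((!(3*n >= buf[tot + 2] - 1 && lim < -2)) ==> store(mem, n + 3, 3*n + tot + 9)[lim + 3] + 3*x == 7)
Before mem[x + 1] := tot - 1: ((3*n >= buf[tot + 2] - 1 && lim < -2) ==> (3*n >= tot - 9 && 3*lim > 4 && store(mem, x + 1, tot - 1)[lim + 3] + 3*x == 7)) && ((!(3*n >= buf[tot + 2] - 1 && lim < -2)) ==> store(store(mem, x + 1, tot - 1), n + 3, 3*n + tot + 9)[lim + 3] + 3*x == 7)
Answer: WP = ((3*n >= buf[tot + 2] - 1 && lim < -2) ==> (3*n >= tot - 9 && 3*lim > 4 && store(mem, x + 1, tot - 1)[lim + 3] + 3*x == 7)) && ((!(3*n >= buf[tot + 2] - 1 && lim < -2)) ==> store(store(mem, x + 1, tot - 1), n + 3, 3*n + tot + 9)[lim + 3] + 3*x == 7)


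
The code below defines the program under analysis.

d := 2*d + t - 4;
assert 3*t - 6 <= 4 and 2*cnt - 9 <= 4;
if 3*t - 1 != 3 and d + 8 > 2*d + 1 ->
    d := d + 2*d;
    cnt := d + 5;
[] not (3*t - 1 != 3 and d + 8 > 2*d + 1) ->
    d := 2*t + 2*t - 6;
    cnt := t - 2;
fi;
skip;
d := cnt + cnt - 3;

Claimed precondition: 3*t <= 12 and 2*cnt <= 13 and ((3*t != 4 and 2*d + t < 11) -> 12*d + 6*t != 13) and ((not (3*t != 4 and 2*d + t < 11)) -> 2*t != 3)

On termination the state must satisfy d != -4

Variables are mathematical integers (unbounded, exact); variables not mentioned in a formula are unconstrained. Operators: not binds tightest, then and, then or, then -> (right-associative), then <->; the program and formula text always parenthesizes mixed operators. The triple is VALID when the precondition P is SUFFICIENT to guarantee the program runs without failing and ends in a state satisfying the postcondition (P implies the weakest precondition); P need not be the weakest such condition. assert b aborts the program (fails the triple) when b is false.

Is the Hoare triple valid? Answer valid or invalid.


Working backward. After the program, d != -4 must hold.
Before d := cnt + cnt - 3: 2*cnt != -1
Before skip: 2*cnt != -1
Then branch requires 6*d != -11; else branch requires 2*t != 3.
Before the if: ((3*t != 4 and d < 7) -> 6*d != -11) and ((not (3*t != 4 and d < 7)) -> 2*t != 3)
Before assert 3*t - 6 <= 4 and 2*cnt - 9 <= 4: 3*t <= 10 and 2*cnt <= 13 and ((3*t != 4 and d < 7) -> 6*d != -11) and ((not (3*t != 4 and d < 7)) -> 2*t != 3)
Before d := 2*d + t - 4: 3*t <= 10 and 2*cnt <= 13 and ((3*t != 4 and 2*d + t < 11) -> 12*d + 6*t != 13) and ((not (3*t != 4 and 2*d + t < 11)) -> 2*t != 3)
The weakest precondition is 3*t <= 10 and 2*cnt <= 13 and ((3*t != 4 and 2*d + t < 11) -> 12*d + 6*t != 13) and ((not (3*t != 4 and 2*d + t < 11)) -> 2*t != 3).
Check whether 3*t <= 12 and 2*cnt <= 13 and ((3*t != 4 and 2*d + t < 11) -> 12*d + 6*t != 13) and ((not (3*t != 4 and 2*d + t < 11)) -> 2*t != 3) implies it.
Countermodel: at the initial state cnt = 6, d = 0, t = 4, the precondition holds but the weakest precondition fails.
Answer: invalid


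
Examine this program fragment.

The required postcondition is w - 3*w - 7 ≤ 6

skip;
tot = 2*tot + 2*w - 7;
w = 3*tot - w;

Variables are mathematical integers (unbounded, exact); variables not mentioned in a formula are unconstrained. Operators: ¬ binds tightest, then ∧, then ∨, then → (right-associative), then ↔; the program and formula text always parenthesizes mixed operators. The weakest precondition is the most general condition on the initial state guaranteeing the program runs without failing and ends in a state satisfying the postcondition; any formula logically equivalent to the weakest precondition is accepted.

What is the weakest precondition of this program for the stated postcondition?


Working backward. After the program, the postcondition w - 3*w - 7 ≤ 6 must hold; in canonical form it is 2*w ≥ -13.
Before w := 3*tot - w: 6*tot ≥ 2*w - 13
Before tot := 2*tot + 2*w - 7: 12*tot + 10*w ≥ 29
Before skip: 12*tot + 10*w ≥ 29
Answer: WP = 12*tot + 10*w ≥ 29


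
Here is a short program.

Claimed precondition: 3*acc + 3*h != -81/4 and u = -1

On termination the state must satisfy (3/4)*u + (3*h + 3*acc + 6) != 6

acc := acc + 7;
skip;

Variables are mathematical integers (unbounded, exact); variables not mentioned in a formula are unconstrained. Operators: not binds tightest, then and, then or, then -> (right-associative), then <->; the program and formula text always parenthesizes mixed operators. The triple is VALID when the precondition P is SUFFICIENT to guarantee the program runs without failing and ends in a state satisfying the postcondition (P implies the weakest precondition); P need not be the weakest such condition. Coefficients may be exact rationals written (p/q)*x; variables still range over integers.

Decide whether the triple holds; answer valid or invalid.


Working backward. After the program, the postcondition (3/4)*u + (3*h + 3*acc + 6) != 6 must hold; in canonical form it is 3*acc + 3*h + (3/4)*u != 0.
Before skip: 3*acc + 3*h + (3/4)*u != 0
Before acc := acc + 7: 3*acc + 3*h + (3/4)*u != -21
The weakest precondition is 3*acc + 3*h + (3/4)*u != -21.
Check whether 3*acc + 3*h != -81/4 and u = -1 implies it.
Every state satisfying the precondition satisfies the weakest precondition: the implication holds.
Answer: valid


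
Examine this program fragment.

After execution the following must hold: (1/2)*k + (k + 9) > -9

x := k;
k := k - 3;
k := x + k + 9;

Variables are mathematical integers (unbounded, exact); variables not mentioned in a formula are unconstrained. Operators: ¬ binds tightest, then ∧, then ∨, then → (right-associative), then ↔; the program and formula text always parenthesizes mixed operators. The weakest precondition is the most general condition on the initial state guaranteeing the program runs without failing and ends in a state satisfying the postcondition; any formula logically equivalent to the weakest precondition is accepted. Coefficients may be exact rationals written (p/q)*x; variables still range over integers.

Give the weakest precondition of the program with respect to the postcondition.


Working backward. After the program, the postcondition (1/2)*k + (k + 9) > -9 must hold; in canonical form it is (3/2)*k > -18.
Before k := x + k + 9: (3/2)*k + (3/2)*x > -63/2
Before k := k - 3: (3/2)*k + (3/2)*x > -27
Before x := k: 3*k > -27
Answer: WP = 3*k > -27


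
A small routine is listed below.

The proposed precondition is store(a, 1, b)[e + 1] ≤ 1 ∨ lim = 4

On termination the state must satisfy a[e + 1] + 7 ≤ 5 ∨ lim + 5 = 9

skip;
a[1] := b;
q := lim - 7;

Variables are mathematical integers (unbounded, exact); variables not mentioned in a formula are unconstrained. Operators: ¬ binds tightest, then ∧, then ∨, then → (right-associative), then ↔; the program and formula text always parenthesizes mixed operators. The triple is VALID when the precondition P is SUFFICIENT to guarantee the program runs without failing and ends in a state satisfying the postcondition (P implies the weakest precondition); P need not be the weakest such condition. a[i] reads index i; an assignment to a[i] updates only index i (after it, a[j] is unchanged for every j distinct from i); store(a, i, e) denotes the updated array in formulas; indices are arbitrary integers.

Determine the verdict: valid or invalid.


Working backward. After the program, the postcondition a[e + 1] + 7 ≤ 5 ∨ lim + 5 = 9 must hold; in canonical form it is a[e + 1] ≤ -2 ∨ lim = 4.
Before q := lim - 7: a[e + 1] ≤ -2 ∨ lim = 4
Before a[1] := b: store(a, 1, b)[e + 1] ≤ -2 ∨ lim = 4
Before skip: store(a, 1, b)[e + 1] ≤ -2 ∨ lim = 4
The weakest precondition is store(a, 1, b)[e + 1] ≤ -2 ∨ lim = 4.
Check whether store(a, 1, b)[e + 1] ≤ 1 ∨ lim = 4 implies it.
Countermodel: at the initial state a = {[0] = 0, [1] = 0, elsewhere 0}, b = 0, e = -1, lim = 5, the precondition holds but the weakest precondition fails.
Answer: invalid


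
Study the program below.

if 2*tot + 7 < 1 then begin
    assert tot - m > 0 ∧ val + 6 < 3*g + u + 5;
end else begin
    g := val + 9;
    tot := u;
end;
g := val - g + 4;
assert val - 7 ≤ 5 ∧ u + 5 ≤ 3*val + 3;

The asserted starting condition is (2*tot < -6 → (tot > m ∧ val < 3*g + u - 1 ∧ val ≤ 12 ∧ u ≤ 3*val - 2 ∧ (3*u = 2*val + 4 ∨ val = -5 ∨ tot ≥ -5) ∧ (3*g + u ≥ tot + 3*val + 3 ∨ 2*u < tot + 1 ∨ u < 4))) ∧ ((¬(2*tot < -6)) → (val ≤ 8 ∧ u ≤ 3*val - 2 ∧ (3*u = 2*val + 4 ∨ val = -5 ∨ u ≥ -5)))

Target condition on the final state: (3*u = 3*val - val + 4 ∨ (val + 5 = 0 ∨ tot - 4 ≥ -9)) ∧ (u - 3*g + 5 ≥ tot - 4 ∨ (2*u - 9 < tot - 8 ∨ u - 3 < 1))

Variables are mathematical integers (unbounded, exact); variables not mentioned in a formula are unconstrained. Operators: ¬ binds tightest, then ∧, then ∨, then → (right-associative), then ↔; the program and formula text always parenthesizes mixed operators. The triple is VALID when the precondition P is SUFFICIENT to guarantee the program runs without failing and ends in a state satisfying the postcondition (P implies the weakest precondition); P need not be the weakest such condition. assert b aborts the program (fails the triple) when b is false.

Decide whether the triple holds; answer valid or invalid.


Working backward. After the program, the postcondition (3*u = 3*val - val + 4 ∨ (val + 5 = 0 ∨ tot - 4 ≥ -9)) ∧ (u - 3*g + 5 ≥ tot - 4 ∨ (2*u - 9 < tot - 8 ∨ u - 3 < 1)) must hold; in canonical form it is (3*u = 2*val + 4 ∨ val = -5 ∨ tot ≥ -5) ∧ (u ≥ 3*g + tot - 9 ∨ 2*u < tot + 1 ∨ u < 4).
Before assert val - 7 ≤ 5 ∧ u + 5 ≤ 3*val + 3: val ≤ 12 ∧ u ≤ 3*val - 2 ∧ (3*u = 2*val + 4 ∨ val = -5 ∨ tot ≥ -5) ∧ (u ≥ 3*g + tot - 9 ∨ 2*u < tot + 1 ∨ u < 4)
Before g := val - g + 4: val ≤ 12 ∧ u ≤ 3*val - 2 ∧ (3*u = 2*val + 4 ∨ val = -5 ∨ tot ≥ -5) ∧ (3*g + u ≥ tot + 3*val + 3 ∨ 2*u < tot + 1 ∨ u < 4)
Then branch requires tot > m ∧ val < 3*g + u - 1 ∧ val ≤ 12 ∧ u ≤ 3*val - 2 ∧ (3*u = 2*val + 4 ∨ val = -5 ∨ tot ≥ -5) ∧ (3*g + u ≥ tot + 3*val + 3 ∨ 2*u < tot + 1 ∨ u < 4); else branch requires val ≤ 12 ∧ u ≤ 3*val - 2 ∧ (3*u = 2*val + 4 ∨ val = -5 ∨ u ≥ -5).
Before the if: (2*tot < -6 → (tot > m ∧ val < 3*g + u - 1 ∧ val ≤ 12 ∧ u ≤ 3*val - 2 ∧ (3*u = 2*val + 4 ∨ val = -5 ∨ tot ≥ -5) ∧ (3*g + u ≥ tot + 3*val + 3 ∨ 2*u < tot + 1 ∨ u < 4))) ∧ ((¬(2*tot < -6)) → (val ≤ 12 ∧ u ≤ 3*val - 2 ∧ (3*u = 2*val + 4 ∨ val = -5 ∨ u ≥ -5)))
The weakest precondition is (2*tot < -6 → (tot > m ∧ val < 3*g + u - 1 ∧ val ≤ 12 ∧ u ≤ 3*val - 2 ∧ (3*u = 2*val + 4 ∨ val = -5 ∨ tot ≥ -5) ∧ (3*g + u ≥ tot + 3*val + 3 ∨ 2*u < tot + 1 ∨ u < 4))) ∧ ((¬(2*tot < -6)) → (val ≤ 12 ∧ u ≤ 3*val - 2 ∧ (3*u = 2*val + 4 ∨ val = -5 ∨ u ≥ -5))).
Check whether (2*tot < -6 → (tot > m ∧ val < 3*g + u - 1 ∧ val ≤ 12 ∧ u ≤ 3*val - 2 ∧ (3*u = 2*val + 4 ∨ val = -5 ∨ tot ≥ -5) ∧ (3*g + u ≥ tot + 3*val + 3 ∨ 2*u < tot + 1 ∨ u < 4))) ∧ ((¬(2*tot < -6)) → (val ≤ 8 ∧ u ≤ 3*val - 2 ∧ (3*u = 2*val + 4 ∨ val = -5 ∨ u ≥ -5))) implies it.
Every state satisfying the precondition satisfies the weakest precondition: the implication holds.
Answer: valid


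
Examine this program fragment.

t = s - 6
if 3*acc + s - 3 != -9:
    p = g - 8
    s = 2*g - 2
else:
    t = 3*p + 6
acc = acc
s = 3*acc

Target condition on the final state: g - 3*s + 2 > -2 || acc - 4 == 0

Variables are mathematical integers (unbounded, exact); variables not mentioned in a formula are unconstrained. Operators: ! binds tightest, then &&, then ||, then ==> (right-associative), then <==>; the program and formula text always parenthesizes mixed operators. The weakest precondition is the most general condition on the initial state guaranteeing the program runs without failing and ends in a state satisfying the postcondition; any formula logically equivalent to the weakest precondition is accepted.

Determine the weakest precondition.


Working backward. After the program, the postcondition g - 3*s + 2 > -2 || acc - 4 == 0 must hold; in canonical form it is g > 3*s - 4 || acc == 4.
Before s := 3*acc: g > 9*acc - 4 || acc == 4
Before acc := acc: g > 9*acc - 4 || acc == 4
Then branch requires g > 9*acc - 4 || acc == 4; else branch requires g > 9*acc - 4 || acc == 4.
Before the if: (3*acc + s != -6 ==> (g > 9*acc - 4 || acc == 4)) && ((!(3*acc + s != -6)) ==> (g > 9*acc - 4 || acc == 4))
Before t := s - 6: (3*acc + s != -6 ==> (g > 9*acc - 4 || acc == 4)) && ((!(3*acc + s != -6)) ==> (g > 9*acc - 4 || acc == 4))
Answer: WP = (3*acc + s != -6 ==> (g > 9*acc - 4 || acc == 4)) && ((!(3*acc + s != -6)) ==> (g > 9*acc - 4 || acc == 4))


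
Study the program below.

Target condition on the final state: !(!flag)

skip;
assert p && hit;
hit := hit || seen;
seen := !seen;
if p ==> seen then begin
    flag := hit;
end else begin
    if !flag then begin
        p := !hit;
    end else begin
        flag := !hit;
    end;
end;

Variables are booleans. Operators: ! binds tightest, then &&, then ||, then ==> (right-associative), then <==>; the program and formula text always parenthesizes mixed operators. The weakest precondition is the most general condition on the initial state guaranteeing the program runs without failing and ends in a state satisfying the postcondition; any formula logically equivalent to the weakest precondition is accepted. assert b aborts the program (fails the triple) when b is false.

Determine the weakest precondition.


Working backward. After the program, the postcondition !(!flag) must hold; in canonical form it is flag.
Then branch requires hit; else branch requires ((!flag) ==> flag) && (flag ==> (!hit)).
Before the if: ((p ==> seen) ==> hit) && ((!(p ==> seen)) ==> (((!flag) ==> flag) && (flag ==> (!hit))))
Before seen := !seen: ((p ==> (!seen)) ==> hit) && ((!(p ==> (!seen))) ==> (((!flag) ==> flag) && (flag ==> (!hit))))
Before hit := hit || seen: ((p ==> (!seen)) ==> (hit || seen)) && ((!(p ==> (!seen))) ==> (((!flag) ==> flag) && (flag ==> (!(hit || seen)))))
Before assert p && hit: p && hit && ((p ==> (!seen)) ==> (hit || seen)) && ((!(p ==> (!seen))) ==> (((!flag) ==> flag) && (flag ==> (!(hit || seen)))))
Before skip: p && hit && ((p ==> (!seen)) ==> (hit || seen)) && ((!(p ==> (!seen))) ==> (((!flag) ==> flag) && (flag ==> (!(hit || seen)))))
Answer: WP = p && hit && ((p ==> (!seen)) ==> (hit || seen)) && ((!(p ==> (!seen))) ==> (((!flag) ==> flag) && (flag ==> (!(hit || seen)))))


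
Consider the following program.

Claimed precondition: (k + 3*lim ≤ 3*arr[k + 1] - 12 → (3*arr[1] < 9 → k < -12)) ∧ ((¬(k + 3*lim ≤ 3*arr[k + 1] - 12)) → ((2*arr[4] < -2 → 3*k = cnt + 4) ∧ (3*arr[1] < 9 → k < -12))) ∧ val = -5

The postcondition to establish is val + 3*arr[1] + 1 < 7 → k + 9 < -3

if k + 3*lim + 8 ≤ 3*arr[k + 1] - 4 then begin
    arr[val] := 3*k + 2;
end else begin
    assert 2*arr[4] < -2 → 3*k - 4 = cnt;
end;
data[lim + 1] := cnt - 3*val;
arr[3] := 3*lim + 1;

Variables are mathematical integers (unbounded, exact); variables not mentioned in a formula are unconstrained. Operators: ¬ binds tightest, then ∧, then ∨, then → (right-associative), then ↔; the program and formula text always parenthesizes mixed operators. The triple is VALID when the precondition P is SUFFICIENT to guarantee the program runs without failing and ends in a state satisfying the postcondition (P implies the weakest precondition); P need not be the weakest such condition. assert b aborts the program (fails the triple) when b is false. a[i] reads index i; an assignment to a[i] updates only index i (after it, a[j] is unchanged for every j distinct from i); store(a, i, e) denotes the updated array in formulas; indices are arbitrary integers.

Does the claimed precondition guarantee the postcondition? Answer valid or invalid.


Working backward. After the program, the postcondition val + 3*arr[1] + 1 < 7 → k + 9 < -3 must hold; in canonical form it is 3*arr[1] + val < 6 → k < -12.
Before arr[3] := 3*lim + 1: 3*arr[1] + val < 6 → k < -12
Before data[lim + 1] := cnt - 3*val: 3*arr[1] + val < 6 → k < -12
Then branch requires 3*store(arr, val, 3*k + 2)[1] + val < 6 → k < -12; else branch requires (2*arr[4] < -2 → 3*k = cnt + 4) ∧ (3*arr[1] + val < 6 → k < -12).
Before the if: (k + 3*lim ≤ 3*arr[k + 1] - 12 → (3*store(arr, val, 3*k + 2)[1] + val < 6 → k < -12)) ∧ ((¬(k + 3*lim ≤ 3*arr[k + 1] - 12)) → ((2*arr[4] < -2 → 3*k = cnt + 4) ∧ (3*arr[1] + val < 6 → k < -12)))
The weakest precondition is (k + 3*lim ≤ 3*arr[k + 1] - 12 → (3*store(arr, val, 3*k + 2)[1] + val < 6 → k < -12)) ∧ ((¬(k + 3*lim ≤ 3*arr[k + 1] - 12)) → ((2*arr[4] < -2 → 3*k = cnt + 4) ∧ (3*arr[1] + val < 6 → k < -12))).
Check whether (k + 3*lim ≤ 3*arr[k + 1] - 12 → (3*arr[1] < 9 → k < -12)) ∧ ((¬(k + 3*lim ≤ 3*arr[k + 1] - 12)) → ((2*arr[4] < -2 → 3*k = cnt + 4) ∧ (3*arr[1] < 9 → k < -12))) ∧ val = -5 implies it.
Countermodel: at the initial state arr = {[-5] = 3, [1] = 3, [4] = 3, [46564] = 0, elsewhere 3}, cnt = 139686, k = 46563, lim = -15525, val = -5, the precondition holds but the weakest precondition fails.
Answer: invalid


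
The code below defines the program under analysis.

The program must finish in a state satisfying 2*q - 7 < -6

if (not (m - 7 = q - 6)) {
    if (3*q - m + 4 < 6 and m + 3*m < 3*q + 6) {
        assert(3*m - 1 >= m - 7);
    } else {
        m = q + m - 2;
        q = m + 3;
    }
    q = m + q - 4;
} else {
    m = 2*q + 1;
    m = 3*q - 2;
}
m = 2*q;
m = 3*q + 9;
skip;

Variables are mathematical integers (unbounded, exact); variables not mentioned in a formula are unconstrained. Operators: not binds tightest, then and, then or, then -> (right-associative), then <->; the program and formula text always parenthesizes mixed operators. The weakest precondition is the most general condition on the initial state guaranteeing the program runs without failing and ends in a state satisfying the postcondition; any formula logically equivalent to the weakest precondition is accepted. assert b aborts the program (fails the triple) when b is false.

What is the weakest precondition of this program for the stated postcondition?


Working backward. After the program, the postcondition 2*q - 7 < -6 must hold; in canonical form it is 2*q < 1.
Before skip: 2*q < 1
Before m := 3*q + 9: 2*q < 1
Before m := 2*q: 2*q < 1
Then branch requires ((3*q < m + 2 and 4*m < 3*q + 6) -> (2*m >= -6 and 2*m + 2*q < 9)) and ((not (3*q < m + 2 and 4*m < 3*q + 6)) -> 4*m + 4*q < 11); else branch requires 2*q < 1.
Before the if: ((not (m = q + 1)) -> (((3*q < m + 2 and 4*m < 3*q + 6) -> (2*m >= -6 and 2*m + 2*q < 9)) and ((not (3*q < m + 2 and 4*m < 3*q + 6)) -> 4*m + 4*q < 11))) and (m = q + 1 -> 2*q < 1)
Answer: WP = ((not (m = q + 1)) -> (((3*q < m + 2 and 4*m < 3*q + 6) -> (2*m >= -6 and 2*m + 2*q < 9)) and ((not (3*q < m + 2 and 4*m < 3*q + 6)) -> 4*m + 4*q < 11))) and (m = q + 1 -> 2*q < 1)


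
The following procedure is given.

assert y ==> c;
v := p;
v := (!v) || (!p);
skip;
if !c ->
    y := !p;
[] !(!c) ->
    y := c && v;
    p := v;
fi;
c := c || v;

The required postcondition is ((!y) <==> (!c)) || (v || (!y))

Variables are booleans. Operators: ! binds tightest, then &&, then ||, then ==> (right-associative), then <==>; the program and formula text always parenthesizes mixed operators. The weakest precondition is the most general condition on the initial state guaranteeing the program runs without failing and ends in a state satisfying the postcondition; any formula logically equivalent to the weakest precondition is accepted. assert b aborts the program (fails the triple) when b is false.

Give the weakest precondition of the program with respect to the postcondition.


Working backward. After the program, the postcondition ((!y) <==> (!c)) || (v || (!y)) must hold; in canonical form it is ((!y) <==> (!c)) || v || (!y).
Before c := c || v: ((!y) <==> (!(c || v))) || v || (!y)
Then branch requires (p <==> (!(c || v))) || v || p; else branch requires ((!(c && v)) <==> (!(c || v))) || v || (!(c && v)).
Before the if: ((!c) ==> ((p <==> (!(c || v))) || v || p)) && (c ==> (((!(c && v)) <==> (!(c || v))) || v || (!(c && v))))
Before skip: ((!c) ==> ((p <==> (!(c || v))) || v || p)) && (c ==> (((!(c && v)) <==> (!(c || v))) || v || (!(c && v))))
Before v := (!v) || (!p): c ==> (((!(c && ((!v) || (!p)))) <==> (!(c || (!v) || (!p)))) || (!v) || (!p) || (!(c && ((!v) || (!p)))))
Before v := p: c ==> (((!(c && (!p))) <==> (!(c || (!p)))) || (!p) || (!(c && (!p))))
Before assert y ==> c: (y ==> c) && (c ==> (((!(c && (!p))) <==> (!(c || (!p)))) || (!p) || (!(c && (!p)))))
Answer: WP = (y ==> c) && (c ==> (((!(c && (!p))) <==> (!(c || (!p)))) || (!p) || (!(c && (!p)))))


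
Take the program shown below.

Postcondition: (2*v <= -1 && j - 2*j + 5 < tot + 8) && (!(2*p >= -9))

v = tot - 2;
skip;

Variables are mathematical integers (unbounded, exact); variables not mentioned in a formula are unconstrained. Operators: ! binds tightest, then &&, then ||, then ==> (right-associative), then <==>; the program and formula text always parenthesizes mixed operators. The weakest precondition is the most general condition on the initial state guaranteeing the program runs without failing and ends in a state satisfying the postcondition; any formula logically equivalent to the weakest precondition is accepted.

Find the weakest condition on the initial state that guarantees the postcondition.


Working backward. After the program, the postcondition (2*v <= -1 && j - 2*j + 5 < tot + 8) && (!(2*p >= -9)) must hold; in canonical form it is 2*v <= -1 && j + tot > -3 && (!(2*p >= -9)).
Before skip: 2*v <= -1 && j + tot > -3 && (!(2*p >= -9))
Before v := tot - 2: 2*tot <= 3 && j + tot > -3 && (!(2*p >= -9))
Answer: WP = 2*tot <= 3 && j + tot > -3 && (!(2*p >= -9))


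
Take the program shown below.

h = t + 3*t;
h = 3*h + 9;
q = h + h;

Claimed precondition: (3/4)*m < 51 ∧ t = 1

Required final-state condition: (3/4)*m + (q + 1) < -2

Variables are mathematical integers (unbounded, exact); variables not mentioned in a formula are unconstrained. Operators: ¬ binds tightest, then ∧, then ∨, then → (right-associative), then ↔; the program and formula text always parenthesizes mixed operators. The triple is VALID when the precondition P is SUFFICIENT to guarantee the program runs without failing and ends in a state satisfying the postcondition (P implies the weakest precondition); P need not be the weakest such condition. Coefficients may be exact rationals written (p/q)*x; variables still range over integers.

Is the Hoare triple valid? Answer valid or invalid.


Working backward. After the program, the postcondition (3/4)*m + (q + 1) < -2 must hold; in canonical form it is (3/4)*m + q < -3.
Before q := h + h: 2*h + (3/4)*m < -3
Before h := 3*h + 9: 6*h + (3/4)*m < -21
Before h := t + 3*t: (3/4)*m + 24*t < -21
The weakest precondition is (3/4)*m + 24*t < -21.
Check whether (3/4)*m < 51 ∧ t = 1 implies it.
Countermodel: at the initial state m = -60, t = 1, the precondition holds but the weakest precondition fails.
Answer: invalid


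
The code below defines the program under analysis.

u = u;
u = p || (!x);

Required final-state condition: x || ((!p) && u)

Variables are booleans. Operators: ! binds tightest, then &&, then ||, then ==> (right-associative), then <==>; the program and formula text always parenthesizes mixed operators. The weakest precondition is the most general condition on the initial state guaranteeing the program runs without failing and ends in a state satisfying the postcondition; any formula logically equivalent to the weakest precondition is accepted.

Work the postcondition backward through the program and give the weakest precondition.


Working backward. After the program, x || ((!p) && u) must hold.
Before u := p || (!x): x || ((!p) && (p || (!x)))
Before u := u: x || ((!p) && (p || (!x)))
Answer: WP = x || ((!p) && (p || (!x)))


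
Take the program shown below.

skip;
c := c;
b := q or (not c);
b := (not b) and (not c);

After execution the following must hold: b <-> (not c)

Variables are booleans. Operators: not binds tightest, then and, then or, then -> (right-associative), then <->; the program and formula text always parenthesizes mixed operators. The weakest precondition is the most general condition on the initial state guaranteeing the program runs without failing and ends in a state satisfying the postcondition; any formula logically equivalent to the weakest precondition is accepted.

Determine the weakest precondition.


Working backward. After the program, b <-> (not c) must hold.
Before b := (not b) and (not c): ((not b) and (not c)) <-> (not c)
Before b := q or (not c): ((not (q or (not c))) and (not c)) <-> (not c)
Before c := c: ((not (q or (not c))) and (not c)) <-> (not c)
Before skip: ((not (q or (not c))) and (not c)) <-> (not c)
Answer: WP = ((not (q or (not c))) and (not c)) <-> (not c)


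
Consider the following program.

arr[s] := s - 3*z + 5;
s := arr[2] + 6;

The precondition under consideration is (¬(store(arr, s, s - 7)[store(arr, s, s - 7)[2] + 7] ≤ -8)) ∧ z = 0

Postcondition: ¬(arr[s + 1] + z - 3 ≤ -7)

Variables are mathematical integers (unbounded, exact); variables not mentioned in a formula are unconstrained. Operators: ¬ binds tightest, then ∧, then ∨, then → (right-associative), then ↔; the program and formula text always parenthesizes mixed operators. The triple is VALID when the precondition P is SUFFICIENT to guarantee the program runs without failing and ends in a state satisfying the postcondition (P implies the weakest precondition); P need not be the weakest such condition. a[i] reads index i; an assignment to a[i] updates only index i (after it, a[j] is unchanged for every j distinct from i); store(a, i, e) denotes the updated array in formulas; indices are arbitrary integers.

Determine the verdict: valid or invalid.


Working backward. After the program, the postcondition ¬(arr[s + 1] + z - 3 ≤ -7) must hold; in canonical form it is ¬(arr[s + 1] + z ≤ -4).
Before s := arr[2] + 6: ¬(arr[arr[2] + 7] + z ≤ -4)
Before arr[s] := s - 3*z + 5: ¬(store(arr, s, s - 3*z + 5)[store(arr, s, s - 3*z + 5)[2] + 7] + z ≤ -4)
The weakest precondition is ¬(store(arr, s, s - 3*z + 5)[store(arr, s, s - 3*z + 5)[2] + 7] + z ≤ -4).
Check whether (¬(store(arr, s, s - 7)[store(arr, s, s - 7)[2] + 7] ≤ -8)) ∧ z = 0 implies it.
Countermodel: at the initial state arr = {[2] = 27724, [3] = 4, [27731] = -7, elsewhere 4}, s = 3, z = 0, the precondition holds but the weakest precondition fails.
Answer: invalid


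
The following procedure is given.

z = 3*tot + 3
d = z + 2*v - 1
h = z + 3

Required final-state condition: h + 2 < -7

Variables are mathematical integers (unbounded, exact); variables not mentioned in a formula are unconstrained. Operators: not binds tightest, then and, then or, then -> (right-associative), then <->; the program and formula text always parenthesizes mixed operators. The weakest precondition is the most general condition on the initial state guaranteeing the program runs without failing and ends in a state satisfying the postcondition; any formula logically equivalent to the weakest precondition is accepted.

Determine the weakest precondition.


Working backward. After the program, the postcondition h + 2 < -7 must hold; in canonical form it is h < -9.
Before h := z + 3: z < -12
Before d := z + 2*v - 1: z < -12
Before z := 3*tot + 3: 3*tot < -15
Answer: WP = 3*tot < -15


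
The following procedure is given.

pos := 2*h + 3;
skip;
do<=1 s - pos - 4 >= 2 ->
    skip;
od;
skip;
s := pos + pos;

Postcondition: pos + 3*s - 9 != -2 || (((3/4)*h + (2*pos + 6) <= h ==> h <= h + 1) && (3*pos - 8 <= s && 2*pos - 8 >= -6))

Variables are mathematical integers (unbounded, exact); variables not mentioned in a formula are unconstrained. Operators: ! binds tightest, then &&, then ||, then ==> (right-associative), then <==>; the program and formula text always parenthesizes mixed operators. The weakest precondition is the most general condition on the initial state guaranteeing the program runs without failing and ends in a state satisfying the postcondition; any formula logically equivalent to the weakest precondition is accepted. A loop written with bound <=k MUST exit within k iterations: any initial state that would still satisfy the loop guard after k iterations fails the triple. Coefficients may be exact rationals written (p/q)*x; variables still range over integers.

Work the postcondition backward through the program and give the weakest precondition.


Working backward. After the program, the postcondition pos + 3*s - 9 != -2 || (((3/4)*h + (2*pos + 6) <= h ==> h <= h + 1) && (3*pos - 8 <= s && 2*pos - 8 >= -6)) must hold; in canonical form it is pos + 3*s != 7 || (3*pos <= s + 8 && 2*pos >= 2).
Before s := pos + pos: 7*pos != 7 || (pos <= 8 && 2*pos >= 2)
Before skip: 7*pos != 7 || (pos <= 8 && 2*pos >= 2)
Before the loop (bound <=1), unroll the exhaustion recursion (WP_0 = exit-now case; WP_j = one more guarded iteration, up to j = 1):
  WP_0: (!(s >= pos + 6)) && (7*pos != 7 || (pos <= 8 && 2*pos >= 2))
  WP_1: (s >= pos + 6 ==> ((!(s >= pos + 6)) && (7*pos != 7 || (pos <= 8 && 2*pos >= 2)))) && ((!(s >= pos + 6)) ==> (7*pos != 7 || (pos <= 8 && 2*pos >= 2)))
So before the loop: (s >= pos + 6 ==> ((!(s >= pos + 6)) && (7*pos != 7 || (pos <= 8 && 2*pos >= 2)))) && ((!(s >= pos + 6)) ==> (7*pos != 7 || (pos <= 8 && 2*pos >= 2)))
Before skip: (s >= pos + 6 ==> ((!(s >= pos + 6)) && (7*pos != 7 || (pos <= 8 && 2*pos >= 2)))) && ((!(s >= pos + 6)) ==> (7*pos != 7 || (pos <= 8 && 2*pos >= 2)))
Before pos := 2*h + 3: (s >= 2*h + 9 ==> ((!(s >= 2*h + 9)) && (14*h != -14 || (2*h <= 5 && 4*h >= -4)))) && ((!(s >= 2*h + 9)) ==> (14*h != -14 || (2*h <= 5 && 4*h >= -4)))
Answer: WP = (s >= 2*h + 9 ==> ((!(s >= 2*h + 9)) && (14*h != -14 || (2*h <= 5 && 4*h >= -4)))) && ((!(s >= 2*h + 9)) ==> (14*h != -14 || (2*h <= 5 && 4*h >= -4)))


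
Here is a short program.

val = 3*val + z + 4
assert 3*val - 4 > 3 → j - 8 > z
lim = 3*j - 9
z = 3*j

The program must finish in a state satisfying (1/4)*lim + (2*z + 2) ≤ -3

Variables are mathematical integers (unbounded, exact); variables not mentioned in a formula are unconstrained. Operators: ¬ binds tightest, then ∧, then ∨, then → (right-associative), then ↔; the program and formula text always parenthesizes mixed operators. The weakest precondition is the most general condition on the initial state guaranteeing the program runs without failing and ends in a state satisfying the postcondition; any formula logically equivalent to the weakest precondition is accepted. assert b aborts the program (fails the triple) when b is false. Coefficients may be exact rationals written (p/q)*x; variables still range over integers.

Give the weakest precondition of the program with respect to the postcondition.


Working backward. After the program, the postcondition (1/4)*lim + (2*z + 2) ≤ -3 must hold; in canonical form it is (1/4)*lim + 2*z ≤ -5.
Before z := 3*j: 6*j + (1/4)*lim ≤ -5
Before lim := 3*j - 9: (27/4)*j ≤ -11/4
Before assert 3*val - 4 > 3 → j - 8 > z: (3*val > 7 → j > z + 8) ∧ (27/4)*j ≤ -11/4
Before val := 3*val + z + 4: (9*val + 3*z > -5 → j > z + 8) ∧ (27/4)*j ≤ -11/4
Answer: WP = (9*val + 3*z > -5 → j > z + 8) ∧ (27/4)*j ≤ -11/4
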